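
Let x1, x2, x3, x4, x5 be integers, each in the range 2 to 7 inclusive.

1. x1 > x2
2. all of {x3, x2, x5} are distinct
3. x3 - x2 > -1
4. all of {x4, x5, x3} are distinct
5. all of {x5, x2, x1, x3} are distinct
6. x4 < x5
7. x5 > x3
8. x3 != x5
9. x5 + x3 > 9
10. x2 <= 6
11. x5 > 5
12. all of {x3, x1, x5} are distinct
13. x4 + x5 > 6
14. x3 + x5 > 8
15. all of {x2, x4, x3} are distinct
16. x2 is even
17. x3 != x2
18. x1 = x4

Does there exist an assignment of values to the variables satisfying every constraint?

The assignment x1 = 3, x2 = 2, x3 = 4, x4 = 3, x5 = 6 works:
  constraint 3 holds since x3 - x2 = 2.
  constraint 9 holds since x5 + x3 = 10.
  constraint 13 holds since x4 + x5 = 9.
The rest check out directly.

Satisfiable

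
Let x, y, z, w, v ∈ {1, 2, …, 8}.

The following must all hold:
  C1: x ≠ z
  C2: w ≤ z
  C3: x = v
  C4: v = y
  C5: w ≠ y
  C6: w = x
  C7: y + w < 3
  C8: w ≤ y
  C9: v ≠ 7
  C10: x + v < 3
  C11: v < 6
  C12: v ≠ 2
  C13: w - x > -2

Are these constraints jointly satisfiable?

Unsatisfiable

From constraints 3, 4, and 6, w = x = v = y, so w = y. But constraint 5 says w ≠ y. Contradiction.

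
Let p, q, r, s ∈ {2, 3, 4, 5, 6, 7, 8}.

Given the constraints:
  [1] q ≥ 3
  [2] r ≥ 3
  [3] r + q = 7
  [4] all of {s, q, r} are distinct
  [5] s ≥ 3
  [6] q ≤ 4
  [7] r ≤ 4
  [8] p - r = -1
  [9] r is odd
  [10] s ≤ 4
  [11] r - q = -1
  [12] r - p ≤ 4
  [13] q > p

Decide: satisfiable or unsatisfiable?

Unsatisfiable

Constraints 1, 2, 5, 6, 7, and 10 confine each of s, q, r to the 2 values {3, 4}.
Constraint 4 requires all 3 of them to be distinct, but only 2 values are available — impossible by the pigeonhole principle.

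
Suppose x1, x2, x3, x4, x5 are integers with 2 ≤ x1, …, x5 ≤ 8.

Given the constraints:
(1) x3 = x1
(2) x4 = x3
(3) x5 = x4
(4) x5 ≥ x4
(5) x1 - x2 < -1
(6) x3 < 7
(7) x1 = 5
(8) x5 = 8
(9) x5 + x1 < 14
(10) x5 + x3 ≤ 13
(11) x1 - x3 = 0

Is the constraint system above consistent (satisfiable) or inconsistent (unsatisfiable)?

Constraint 8 fixes x5 = 8 and constraint 7 fixes x1 = 5. Constraints 1, 2, and 3 give x5 = x4 = x3 = x1, so x5 = x1. But 8 ≠ 5 — contradiction.

Unsatisfiable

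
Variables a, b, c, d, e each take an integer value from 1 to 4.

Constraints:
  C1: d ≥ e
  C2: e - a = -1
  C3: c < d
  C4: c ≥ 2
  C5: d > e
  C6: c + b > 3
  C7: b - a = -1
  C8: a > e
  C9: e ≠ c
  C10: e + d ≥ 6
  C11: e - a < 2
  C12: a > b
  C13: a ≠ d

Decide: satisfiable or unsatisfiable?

Setting (a, b, c, d, e) = (3, 2, 3, 4, 2) satisfies everything: constraint 2: e - a = -1; constraint 6: c + b = 5, and the others follow.

Satisfiable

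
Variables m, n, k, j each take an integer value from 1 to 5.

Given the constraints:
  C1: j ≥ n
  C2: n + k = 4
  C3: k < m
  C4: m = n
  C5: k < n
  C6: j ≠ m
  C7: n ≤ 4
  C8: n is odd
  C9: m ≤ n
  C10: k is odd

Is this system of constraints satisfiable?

The assignment m = 3, n = 3, k = 1, j = 4 works:
  constraint 2 holds since n + k = 4.
  constraint 8 holds since n = 3 is odd.
The rest check out directly.

Satisfiable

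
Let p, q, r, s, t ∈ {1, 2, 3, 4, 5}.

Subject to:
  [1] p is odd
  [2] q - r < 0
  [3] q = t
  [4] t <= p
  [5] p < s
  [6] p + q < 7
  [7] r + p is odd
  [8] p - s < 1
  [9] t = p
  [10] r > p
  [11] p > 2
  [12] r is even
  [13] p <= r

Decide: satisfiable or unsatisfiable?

One satisfying assignment is p = 3, q = 3, r = 4, s = 4, t = 3.
For the less obvious constraints — constraint 2: q - r = -1; constraint 6: p + q = 6 — and the others hold by inspection.

Satisfiable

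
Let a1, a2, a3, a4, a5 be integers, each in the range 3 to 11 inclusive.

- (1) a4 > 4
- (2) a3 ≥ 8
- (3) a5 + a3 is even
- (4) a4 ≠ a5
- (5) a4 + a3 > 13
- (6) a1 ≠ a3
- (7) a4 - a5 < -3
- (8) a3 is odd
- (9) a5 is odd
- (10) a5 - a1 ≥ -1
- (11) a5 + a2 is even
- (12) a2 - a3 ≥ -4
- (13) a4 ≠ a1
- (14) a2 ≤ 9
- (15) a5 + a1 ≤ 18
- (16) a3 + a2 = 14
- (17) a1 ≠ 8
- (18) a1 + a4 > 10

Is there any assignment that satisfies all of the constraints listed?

Satisfiable

One satisfying assignment is a1 = 7, a2 = 5, a3 = 9, a4 = 5, a5 = 9.
For the less obvious constraints — constraint 5: a4 + a3 = 14; constraint 7: a4 - a5 = -4; constraint 10: a5 - a1 = 2 — and the others hold by inspection.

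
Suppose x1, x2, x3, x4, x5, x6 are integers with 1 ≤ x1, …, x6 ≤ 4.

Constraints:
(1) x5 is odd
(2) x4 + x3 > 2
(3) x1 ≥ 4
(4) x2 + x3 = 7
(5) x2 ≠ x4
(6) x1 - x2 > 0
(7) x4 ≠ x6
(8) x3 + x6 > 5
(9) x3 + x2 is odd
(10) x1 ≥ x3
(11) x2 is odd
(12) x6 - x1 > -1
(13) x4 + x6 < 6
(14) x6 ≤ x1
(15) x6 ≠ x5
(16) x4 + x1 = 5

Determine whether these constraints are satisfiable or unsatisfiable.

The assignment x1 = 4, x2 = 3, x3 = 4, x4 = 1, x5 = 3, x6 = 4 works:
  constraint 2 holds since x4 + x3 = 5.
  constraint 4 holds since x2 + x3 = 7.
The rest check out directly.

Satisfiable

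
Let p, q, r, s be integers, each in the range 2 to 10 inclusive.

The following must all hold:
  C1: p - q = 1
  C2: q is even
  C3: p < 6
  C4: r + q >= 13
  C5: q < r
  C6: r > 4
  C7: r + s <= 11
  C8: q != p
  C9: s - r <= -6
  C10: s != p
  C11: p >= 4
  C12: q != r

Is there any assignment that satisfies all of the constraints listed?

Satisfiable

Setting (p, q, r, s) = (5, 4, 9, 2) satisfies everything: constraint 1: p - q = 1; constraint 4: r + q = 13; constraint 7: r + s = 11, and the others follow.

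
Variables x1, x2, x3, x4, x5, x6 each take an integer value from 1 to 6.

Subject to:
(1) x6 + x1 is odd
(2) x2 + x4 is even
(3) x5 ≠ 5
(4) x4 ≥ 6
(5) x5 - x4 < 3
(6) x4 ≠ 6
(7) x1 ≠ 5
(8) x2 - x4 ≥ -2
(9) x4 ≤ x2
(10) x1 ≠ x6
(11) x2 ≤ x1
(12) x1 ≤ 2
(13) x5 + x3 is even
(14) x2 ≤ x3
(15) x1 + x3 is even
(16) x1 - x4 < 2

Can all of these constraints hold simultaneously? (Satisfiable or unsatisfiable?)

From constraints 4 and 9: x2 ≥ x4 and x4 ≥ 6, so x2 ≥ 6. From constraints 11 and 12: x2 ≤ x1 and x1 ≤ 2, so x2 ≤ 2. But 2 < 6, so no value of x2 works.

Unsatisfiable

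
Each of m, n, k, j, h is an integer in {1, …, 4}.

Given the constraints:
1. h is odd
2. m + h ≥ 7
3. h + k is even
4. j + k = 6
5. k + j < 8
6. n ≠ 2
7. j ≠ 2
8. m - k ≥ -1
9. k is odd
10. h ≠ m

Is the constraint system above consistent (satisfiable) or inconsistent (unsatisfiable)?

Setting (m, n, k, j, h) = (4, 4, 3, 3, 3) satisfies everything: constraint 2: m + h = 7; constraint 4: j + k = 6, and the others follow.

Satisfiable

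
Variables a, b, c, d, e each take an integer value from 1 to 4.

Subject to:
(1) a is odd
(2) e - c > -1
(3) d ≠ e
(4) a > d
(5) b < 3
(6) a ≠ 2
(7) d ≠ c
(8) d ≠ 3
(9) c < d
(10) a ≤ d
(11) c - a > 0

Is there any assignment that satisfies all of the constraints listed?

Constraints 4, 9, and 11 give c < d, d < a, a < c. Chaining: c < d < a < c, which forces c < c — impossible.

Unsatisfiable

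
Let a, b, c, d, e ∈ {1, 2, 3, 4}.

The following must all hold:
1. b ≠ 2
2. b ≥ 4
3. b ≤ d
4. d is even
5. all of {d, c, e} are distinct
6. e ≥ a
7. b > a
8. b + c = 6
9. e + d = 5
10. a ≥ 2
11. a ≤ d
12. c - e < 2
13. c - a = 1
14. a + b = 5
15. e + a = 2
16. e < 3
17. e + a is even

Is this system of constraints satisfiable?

Unsatisfiable

From constraints 6 and 10: e ≥ a ≥ 2. From constraints 2 and 3: d ≥ b ≥ 4. Hence e + d ≥ 6. But constraint 9 requires e + d = 5, and 5 < 6. Contradiction.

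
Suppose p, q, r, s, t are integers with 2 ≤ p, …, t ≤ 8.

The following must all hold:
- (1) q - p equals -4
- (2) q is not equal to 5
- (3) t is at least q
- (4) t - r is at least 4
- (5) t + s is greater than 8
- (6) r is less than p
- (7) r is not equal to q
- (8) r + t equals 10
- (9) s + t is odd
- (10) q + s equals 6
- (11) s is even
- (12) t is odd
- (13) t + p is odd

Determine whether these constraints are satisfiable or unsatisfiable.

Satisfiable

Try p = 8, q = 4, r = 3, s = 2, t = 7.
Check constraint 1: q - p = -4; constraint 4: t - r = 4; constraint 5: t + s = 9. The remaining constraints are straightforward to verify.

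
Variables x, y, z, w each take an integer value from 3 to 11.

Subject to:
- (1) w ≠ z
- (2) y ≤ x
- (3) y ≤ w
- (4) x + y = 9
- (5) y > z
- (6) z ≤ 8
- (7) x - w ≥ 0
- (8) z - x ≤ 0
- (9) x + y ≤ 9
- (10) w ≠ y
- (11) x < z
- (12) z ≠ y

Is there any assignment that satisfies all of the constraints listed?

Constraints 3, 5, 7, and 11 give z < y, y ≤ w, w ≤ x, x < z. Chaining: z < y ≤ w ≤ x < z, which forces z < z — impossible.

Unsatisfiable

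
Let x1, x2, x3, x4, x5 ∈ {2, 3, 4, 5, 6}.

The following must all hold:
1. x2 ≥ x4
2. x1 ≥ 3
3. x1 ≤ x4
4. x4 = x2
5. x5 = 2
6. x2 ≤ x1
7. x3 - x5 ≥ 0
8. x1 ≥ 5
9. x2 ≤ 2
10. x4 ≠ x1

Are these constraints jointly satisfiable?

Unsatisfiable

From constraints 3 and 8: x4 ≥ x1 and x1 ≥ 5, so x4 ≥ 5. From constraints 1 and 9: x4 ≤ x2 and x2 ≤ 2, so x4 ≤ 2. But 2 < 5, so no value of x4 works.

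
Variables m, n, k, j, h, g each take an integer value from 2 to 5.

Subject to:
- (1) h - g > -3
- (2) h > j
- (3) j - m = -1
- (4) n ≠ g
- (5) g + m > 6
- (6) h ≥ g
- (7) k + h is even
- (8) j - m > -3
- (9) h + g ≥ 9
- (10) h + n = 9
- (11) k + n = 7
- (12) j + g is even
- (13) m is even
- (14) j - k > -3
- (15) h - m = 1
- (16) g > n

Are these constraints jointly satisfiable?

Take m = 4, n = 4, k = 3, j = 3, h = 5, g = 5. Then constraint 1: h - g = 0; constraint 3: j - m = -1; constraint 5: g + m = 9, and every other listed constraint is also met.

Satisfiable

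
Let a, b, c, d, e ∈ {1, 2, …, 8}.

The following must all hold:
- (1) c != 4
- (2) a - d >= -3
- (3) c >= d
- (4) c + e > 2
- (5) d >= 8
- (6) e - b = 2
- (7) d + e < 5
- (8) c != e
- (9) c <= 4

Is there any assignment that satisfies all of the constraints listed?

From constraint 5: d ≥ 8. From constraints 3 and 9: d ≤ c and c ≤ 4, so d ≤ 4. But 4 < 8, so no value of d works.

Unsatisfiable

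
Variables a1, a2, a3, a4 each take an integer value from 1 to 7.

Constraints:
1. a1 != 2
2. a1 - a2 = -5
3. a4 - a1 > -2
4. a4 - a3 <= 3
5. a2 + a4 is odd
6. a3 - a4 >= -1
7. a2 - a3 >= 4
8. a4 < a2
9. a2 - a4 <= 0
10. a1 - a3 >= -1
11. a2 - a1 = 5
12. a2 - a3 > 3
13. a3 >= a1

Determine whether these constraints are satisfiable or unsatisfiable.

Constraints 4, 7, and 9 give a2 − a3 ≥ 4, a3 − a4 ≥ -3, a4 − a2 ≥ 0.
Adding all 3 inequalities: the left sides telescope to 0, and the right sides sum to 4 + (-3) + 0 = 1. So 0 ≥ 1, which is false.

Unsatisfiable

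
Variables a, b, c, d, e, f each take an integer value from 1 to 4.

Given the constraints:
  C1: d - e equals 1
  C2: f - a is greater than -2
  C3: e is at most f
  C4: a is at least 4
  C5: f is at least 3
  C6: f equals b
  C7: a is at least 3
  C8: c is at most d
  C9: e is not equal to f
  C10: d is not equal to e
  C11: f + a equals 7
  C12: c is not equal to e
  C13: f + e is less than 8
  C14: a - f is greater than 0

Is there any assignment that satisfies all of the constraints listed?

Satisfiable

Setting (a, b, c, d, e, f) = (4, 3, 3, 3, 2, 3) satisfies everything: constraint 1: d - e = 1; constraint 2: f - a = -1; constraint 11: f + a = 7, and the others follow.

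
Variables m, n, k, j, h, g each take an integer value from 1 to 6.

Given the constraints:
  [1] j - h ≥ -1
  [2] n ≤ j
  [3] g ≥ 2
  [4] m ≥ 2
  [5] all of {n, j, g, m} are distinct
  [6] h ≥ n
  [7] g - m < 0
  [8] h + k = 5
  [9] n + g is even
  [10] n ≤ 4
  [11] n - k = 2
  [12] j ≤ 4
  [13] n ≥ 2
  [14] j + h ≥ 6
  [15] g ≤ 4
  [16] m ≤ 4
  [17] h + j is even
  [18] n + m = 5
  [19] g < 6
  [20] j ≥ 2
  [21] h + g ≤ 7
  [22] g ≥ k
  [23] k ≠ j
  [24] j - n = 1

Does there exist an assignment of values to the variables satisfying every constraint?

Constraints 3, 4, 10, 12, 13, 15, 16, and 20 confine each of n, j, g, m to the 3 values {2, …, 4}.
Constraint 5 requires all 4 of them to be distinct, but only 3 values are available — impossible by the pigeonhole principle.

Unsatisfiable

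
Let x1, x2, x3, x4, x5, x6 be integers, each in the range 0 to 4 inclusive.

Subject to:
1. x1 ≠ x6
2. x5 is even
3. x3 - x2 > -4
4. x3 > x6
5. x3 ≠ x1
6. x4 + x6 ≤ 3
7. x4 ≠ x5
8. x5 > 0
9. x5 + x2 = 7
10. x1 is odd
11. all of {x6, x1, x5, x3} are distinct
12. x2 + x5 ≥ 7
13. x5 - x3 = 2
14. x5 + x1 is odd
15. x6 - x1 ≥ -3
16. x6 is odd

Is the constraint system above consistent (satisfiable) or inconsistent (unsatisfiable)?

Setting (x1, x2, x3, x4, x5, x6) = (3, 3, 2, 0, 4, 1) satisfies everything: constraint 3: x3 - x2 = -1; constraint 6: x4 + x6 = 1; constraint 9: x5 + x2 = 7, and the others follow.

Satisfiable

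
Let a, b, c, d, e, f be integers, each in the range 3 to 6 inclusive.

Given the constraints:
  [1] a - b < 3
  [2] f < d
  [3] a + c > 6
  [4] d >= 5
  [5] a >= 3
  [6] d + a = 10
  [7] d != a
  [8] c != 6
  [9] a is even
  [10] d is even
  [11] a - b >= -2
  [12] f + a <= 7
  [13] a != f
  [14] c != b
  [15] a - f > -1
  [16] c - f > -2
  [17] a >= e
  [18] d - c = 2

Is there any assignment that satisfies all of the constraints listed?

Take a = 4, b = 3, c = 4, d = 6, e = 3, f = 3. Then constraint 1: a - b = 1; constraint 3: a + c = 8; constraint 6: d + a = 10, and every other listed constraint is also met.

Satisfiable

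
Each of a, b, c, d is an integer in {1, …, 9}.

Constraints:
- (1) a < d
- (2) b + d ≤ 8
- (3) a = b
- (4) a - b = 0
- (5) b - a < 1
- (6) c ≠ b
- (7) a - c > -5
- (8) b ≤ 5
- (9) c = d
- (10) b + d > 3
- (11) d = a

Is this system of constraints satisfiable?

From constraints 3, 9, and 11, c = d = a = b, so c = b. But constraint 6 says c ≠ b. Contradiction.

Unsatisfiable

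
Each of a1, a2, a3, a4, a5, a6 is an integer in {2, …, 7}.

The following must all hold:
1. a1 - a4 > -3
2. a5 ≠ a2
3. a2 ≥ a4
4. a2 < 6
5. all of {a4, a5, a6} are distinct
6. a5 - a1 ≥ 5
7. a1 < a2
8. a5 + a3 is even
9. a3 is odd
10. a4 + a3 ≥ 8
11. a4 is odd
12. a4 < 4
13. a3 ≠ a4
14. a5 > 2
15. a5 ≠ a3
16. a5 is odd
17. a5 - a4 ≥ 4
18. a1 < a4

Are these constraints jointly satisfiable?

Satisfiable

Try a1 = 2, a2 = 3, a3 = 5, a4 = 3, a5 = 7, a6 = 4.
Check constraint 1: a1 - a4 = -1; constraint 6: a5 - a1 = 5; constraint 10: a4 + a3 = 8. The remaining constraints are straightforward to verify.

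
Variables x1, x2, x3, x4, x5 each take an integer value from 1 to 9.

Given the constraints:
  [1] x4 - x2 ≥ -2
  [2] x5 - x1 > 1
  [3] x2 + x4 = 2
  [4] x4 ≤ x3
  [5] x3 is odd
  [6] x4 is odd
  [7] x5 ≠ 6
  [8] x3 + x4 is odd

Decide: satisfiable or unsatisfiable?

Constraint 5 makes x3 odd and constraint 6 makes x4 odd, so x3 + x4 must be even. Constraint 8 says x3 + x4 is odd — contradiction.

Unsatisfiable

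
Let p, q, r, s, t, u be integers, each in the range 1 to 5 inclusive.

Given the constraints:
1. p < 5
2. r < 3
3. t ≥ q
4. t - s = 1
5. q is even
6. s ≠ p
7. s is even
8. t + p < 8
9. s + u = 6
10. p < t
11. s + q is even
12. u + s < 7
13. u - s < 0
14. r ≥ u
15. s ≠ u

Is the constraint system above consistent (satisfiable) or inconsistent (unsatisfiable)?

Satisfiable

The assignment p = 1, q = 4, r = 2, s = 4, t = 5, u = 2 works:
  constraint 4 holds since t - s = 1.
  constraint 8 holds since t + p = 6.
The rest check out directly.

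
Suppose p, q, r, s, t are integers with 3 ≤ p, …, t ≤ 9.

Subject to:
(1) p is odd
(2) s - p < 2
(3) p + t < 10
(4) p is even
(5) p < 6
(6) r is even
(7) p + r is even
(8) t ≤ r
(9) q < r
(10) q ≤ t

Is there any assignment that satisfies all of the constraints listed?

Constraint 1 makes p odd and constraint 6 makes r even, so p + r must be odd. Constraint 7 says p + r is even — contradiction.

Unsatisfiable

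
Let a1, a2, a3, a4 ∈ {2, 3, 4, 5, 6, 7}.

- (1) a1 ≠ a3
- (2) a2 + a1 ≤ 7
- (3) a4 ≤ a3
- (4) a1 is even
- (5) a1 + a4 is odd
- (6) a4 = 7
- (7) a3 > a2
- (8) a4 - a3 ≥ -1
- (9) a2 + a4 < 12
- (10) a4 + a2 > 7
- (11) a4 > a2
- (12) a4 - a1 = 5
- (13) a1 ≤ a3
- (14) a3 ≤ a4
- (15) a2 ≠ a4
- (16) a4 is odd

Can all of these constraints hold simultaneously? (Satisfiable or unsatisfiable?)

Setting (a1, a2, a3, a4) = (2, 2, 7, 7) satisfies everything: constraint 2: a2 + a1 = 4; constraint 8: a4 - a3 = 0, and the others follow.

Satisfiable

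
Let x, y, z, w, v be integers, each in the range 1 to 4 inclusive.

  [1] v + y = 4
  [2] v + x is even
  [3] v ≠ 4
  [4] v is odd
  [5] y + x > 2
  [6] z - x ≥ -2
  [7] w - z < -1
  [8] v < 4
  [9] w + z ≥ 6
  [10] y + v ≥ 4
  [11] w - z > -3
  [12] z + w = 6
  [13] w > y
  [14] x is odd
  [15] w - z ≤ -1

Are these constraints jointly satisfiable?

One satisfying assignment is x = 3, y = 1, z = 4, w = 2, v = 3.
For the less obvious constraints — constraint 1: v + y = 4; constraint 5: y + x = 4; constraint 6: z - x = 1 — and the others hold by inspection.

Satisfiable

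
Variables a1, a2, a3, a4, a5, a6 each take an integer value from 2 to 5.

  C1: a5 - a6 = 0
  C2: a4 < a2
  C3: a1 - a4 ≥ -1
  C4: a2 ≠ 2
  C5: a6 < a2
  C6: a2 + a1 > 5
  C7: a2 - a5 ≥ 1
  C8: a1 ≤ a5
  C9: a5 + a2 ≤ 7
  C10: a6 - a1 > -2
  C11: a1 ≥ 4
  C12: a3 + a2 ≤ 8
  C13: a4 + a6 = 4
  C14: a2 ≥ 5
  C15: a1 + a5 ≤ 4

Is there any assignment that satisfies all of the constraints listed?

Unsatisfiable

From constraints 8 and 11: a5 ≥ a1 ≥ 4. From constraint 14: a2 ≥ 5. Hence a5 + a2 ≥ 9. But constraint 9 requires a5 + a2 ≤ 7, and 7 < 9. Contradiction.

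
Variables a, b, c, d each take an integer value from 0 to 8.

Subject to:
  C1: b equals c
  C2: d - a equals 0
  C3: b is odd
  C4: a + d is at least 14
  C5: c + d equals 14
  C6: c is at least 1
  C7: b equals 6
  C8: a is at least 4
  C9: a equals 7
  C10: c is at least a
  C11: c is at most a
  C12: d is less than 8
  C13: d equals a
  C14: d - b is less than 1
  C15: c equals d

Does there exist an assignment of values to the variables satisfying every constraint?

Constraint 7 fixes b = 6 and constraint 9 fixes a = 7. Constraints 1, 13, and 15 give b = c = d = a, so b = a. But 6 ≠ 7 — contradiction.

Unsatisfiable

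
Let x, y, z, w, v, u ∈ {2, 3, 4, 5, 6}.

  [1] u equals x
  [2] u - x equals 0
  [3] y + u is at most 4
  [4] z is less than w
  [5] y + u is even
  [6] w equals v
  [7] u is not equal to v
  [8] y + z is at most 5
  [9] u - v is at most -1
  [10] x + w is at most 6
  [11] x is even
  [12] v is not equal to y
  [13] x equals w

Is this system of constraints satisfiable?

From constraints 1, 6, and 13, u = x = w = v, so u = v. But constraint 7 says u ≠ v. Contradiction.

Unsatisfiable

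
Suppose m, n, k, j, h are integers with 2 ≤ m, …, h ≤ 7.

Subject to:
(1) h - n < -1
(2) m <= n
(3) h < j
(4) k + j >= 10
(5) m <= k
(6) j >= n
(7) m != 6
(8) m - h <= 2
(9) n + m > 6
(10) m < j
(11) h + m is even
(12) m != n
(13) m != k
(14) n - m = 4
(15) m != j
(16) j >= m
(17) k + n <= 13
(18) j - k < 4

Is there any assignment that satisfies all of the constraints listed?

The assignment m = 2, n = 6, k = 4, j = 6, h = 2 works:
  constraint 1 holds since h - n = -4.
  constraint 4 holds since k + j = 10.
The rest check out directly.

Satisfiable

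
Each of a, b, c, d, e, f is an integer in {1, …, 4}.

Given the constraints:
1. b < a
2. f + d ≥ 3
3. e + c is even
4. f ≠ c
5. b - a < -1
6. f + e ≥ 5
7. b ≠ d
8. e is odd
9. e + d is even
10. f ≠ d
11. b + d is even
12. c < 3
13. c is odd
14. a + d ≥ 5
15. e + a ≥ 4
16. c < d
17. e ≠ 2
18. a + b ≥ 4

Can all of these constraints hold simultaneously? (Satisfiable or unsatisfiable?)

Satisfiable

The assignment a = 3, b = 1, c = 1, d = 3, e = 3, f = 2 works:
  constraint 2 holds since f + d = 5.
  constraint 5 holds since b - a = -2.
The rest check out directly.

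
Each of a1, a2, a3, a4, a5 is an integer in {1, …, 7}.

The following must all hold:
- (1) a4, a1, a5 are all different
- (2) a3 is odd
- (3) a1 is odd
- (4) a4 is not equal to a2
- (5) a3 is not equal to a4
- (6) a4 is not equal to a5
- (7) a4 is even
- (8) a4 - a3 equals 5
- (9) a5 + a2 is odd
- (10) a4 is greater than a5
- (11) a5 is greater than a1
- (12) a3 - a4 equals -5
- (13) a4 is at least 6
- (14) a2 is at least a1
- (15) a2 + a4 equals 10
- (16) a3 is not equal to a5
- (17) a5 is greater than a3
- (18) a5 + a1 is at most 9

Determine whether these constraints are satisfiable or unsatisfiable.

Satisfiable

One satisfying assignment is a1 = 1, a2 = 4, a3 = 1, a4 = 6, a5 = 5.
For the less obvious constraints — constraint 8: a4 - a3 = 5; constraint 12: a3 - a4 = -5; constraint 15: a2 + a4 = 10 — and the others hold by inspection.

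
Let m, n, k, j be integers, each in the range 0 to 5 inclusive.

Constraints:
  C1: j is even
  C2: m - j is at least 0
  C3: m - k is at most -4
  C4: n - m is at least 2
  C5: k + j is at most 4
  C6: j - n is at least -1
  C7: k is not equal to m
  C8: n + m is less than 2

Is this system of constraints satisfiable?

Unsatisfiable

Constraints 2, 4, and 6 give j − n ≥ -1, n − m ≥ 2, m − j ≥ 0.
Adding all 3 inequalities: the left sides telescope to 0, and the right sides sum to (-1) + 2 + 0 = 1. So 0 ≥ 1, which is false.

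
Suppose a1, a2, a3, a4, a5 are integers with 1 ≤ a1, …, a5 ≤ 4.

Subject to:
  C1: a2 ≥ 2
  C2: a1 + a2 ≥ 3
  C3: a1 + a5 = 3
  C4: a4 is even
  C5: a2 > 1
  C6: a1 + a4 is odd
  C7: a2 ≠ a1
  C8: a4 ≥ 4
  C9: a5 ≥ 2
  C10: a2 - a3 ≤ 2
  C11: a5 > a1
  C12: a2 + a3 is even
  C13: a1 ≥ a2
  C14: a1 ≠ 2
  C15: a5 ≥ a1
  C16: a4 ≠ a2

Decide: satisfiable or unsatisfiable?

From constraints 1 and 13: a1 ≥ a2 ≥ 2. From constraint 9: a5 ≥ 2. Hence a1 + a5 ≥ 4. But constraint 3 requires a1 + a5 = 3, and 3 < 4. Contradiction.

Unsatisfiable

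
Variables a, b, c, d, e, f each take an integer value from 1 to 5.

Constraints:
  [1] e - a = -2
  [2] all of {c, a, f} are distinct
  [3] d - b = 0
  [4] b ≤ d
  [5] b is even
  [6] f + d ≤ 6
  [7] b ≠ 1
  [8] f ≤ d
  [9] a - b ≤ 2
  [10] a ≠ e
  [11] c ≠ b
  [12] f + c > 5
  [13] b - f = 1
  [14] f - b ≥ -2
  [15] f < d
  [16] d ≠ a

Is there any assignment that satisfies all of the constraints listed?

Try a = 3, b = 2, c = 5, d = 2, e = 1, f = 1.
Check constraint 1: e - a = -2; constraint 3: d - b = 0. The remaining constraints are straightforward to verify.

Satisfiable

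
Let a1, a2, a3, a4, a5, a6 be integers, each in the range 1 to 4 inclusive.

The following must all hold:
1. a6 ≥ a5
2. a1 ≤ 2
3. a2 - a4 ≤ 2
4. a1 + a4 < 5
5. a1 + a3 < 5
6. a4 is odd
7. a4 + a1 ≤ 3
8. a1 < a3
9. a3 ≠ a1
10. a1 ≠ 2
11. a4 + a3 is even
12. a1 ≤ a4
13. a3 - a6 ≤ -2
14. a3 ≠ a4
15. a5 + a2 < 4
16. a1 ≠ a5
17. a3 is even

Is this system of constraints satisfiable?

Unsatisfiable

Constraint 6 makes a4 odd and constraint 17 makes a3 even, so a4 + a3 must be odd. Constraint 11 says a4 + a3 is even — contradiction.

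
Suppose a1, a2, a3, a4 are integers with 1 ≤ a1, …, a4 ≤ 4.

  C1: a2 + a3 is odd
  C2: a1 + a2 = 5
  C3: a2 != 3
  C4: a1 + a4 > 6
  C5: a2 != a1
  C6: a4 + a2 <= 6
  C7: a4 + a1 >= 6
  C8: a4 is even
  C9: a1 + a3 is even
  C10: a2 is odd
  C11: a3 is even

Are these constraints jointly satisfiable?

Satisfiable

The assignment a1 = 4, a2 = 1, a3 = 4, a4 = 4 works:
  constraint 2 holds since a1 + a2 = 5.
  constraint 4 holds since a1 + a4 = 8.
  constraint 6 holds since a4 + a2 = 5.
The rest check out directly.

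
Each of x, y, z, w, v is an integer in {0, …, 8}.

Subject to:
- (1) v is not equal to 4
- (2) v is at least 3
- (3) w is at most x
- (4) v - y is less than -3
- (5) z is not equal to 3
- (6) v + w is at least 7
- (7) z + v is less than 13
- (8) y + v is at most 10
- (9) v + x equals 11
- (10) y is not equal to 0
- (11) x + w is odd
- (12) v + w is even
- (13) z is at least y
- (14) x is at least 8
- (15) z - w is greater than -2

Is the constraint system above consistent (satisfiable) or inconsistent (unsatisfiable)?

One satisfying assignment is x = 8, y = 7, z = 8, w = 7, v = 3.
For the less obvious constraints — constraint 4: v - y = -4; constraint 6: v + w = 10; constraint 7: z + v = 11 — and the others hold by inspection.

Satisfiable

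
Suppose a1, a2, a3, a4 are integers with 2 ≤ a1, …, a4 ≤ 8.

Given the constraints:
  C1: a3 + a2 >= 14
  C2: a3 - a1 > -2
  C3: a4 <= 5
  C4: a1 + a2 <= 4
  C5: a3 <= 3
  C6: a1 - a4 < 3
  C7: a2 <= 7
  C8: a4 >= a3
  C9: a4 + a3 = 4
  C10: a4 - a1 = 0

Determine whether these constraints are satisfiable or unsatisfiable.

From constraints 3 and 8: a3 ≤ a4 ≤ 5. From constraint 7: a2 ≤ 7. Hence a3 + a2 ≤ 12. But constraint 1 requires a3 + a2 ≥ 14, and 14 > 12. Contradiction.

Unsatisfiable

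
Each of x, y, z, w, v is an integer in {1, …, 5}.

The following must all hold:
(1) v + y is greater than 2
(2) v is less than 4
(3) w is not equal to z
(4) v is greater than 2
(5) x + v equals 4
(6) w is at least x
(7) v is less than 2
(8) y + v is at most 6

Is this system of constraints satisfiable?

Unsatisfiable

From constraint 4: v ≥ 3. From constraint 7: v ≤ 1. But 1 < 3, so no value of v works.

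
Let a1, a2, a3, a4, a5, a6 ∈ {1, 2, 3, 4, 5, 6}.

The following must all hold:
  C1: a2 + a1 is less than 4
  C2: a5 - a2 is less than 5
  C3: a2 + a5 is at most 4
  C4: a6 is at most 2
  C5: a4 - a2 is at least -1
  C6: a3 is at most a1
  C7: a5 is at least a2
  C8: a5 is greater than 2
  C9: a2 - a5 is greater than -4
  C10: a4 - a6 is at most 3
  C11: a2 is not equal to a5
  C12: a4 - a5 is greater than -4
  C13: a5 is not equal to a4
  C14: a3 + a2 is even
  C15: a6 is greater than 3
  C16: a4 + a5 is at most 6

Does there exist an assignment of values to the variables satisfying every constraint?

From constraint 15: a6 ≥ 4. From constraint 4: a6 ≤ 2. But 2 < 4, so no value of a6 works.

Unsatisfiable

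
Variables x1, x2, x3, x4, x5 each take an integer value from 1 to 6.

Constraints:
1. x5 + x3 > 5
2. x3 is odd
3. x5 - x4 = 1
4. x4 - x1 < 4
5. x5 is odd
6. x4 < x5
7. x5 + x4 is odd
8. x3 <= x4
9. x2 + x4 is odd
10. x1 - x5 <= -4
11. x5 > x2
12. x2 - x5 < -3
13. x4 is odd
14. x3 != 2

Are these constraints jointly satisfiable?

Constraint 5 makes x5 odd and constraint 13 makes x4 odd, so x5 + x4 must be even. Constraint 7 says x5 + x4 is odd — contradiction.

Unsatisfiable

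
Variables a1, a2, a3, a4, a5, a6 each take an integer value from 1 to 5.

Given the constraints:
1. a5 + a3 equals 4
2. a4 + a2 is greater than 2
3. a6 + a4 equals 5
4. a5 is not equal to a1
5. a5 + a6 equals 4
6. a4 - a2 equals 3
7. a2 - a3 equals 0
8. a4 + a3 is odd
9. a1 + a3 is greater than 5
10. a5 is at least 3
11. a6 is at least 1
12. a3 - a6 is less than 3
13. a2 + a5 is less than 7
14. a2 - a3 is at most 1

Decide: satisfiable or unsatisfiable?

Satisfiable

Try a1 = 5, a2 = 1, a3 = 1, a4 = 4, a5 = 3, a6 = 1.
Check constraint 1: a5 + a3 = 4; constraint 2: a4 + a2 = 5. The remaining constraints are straightforward to verify.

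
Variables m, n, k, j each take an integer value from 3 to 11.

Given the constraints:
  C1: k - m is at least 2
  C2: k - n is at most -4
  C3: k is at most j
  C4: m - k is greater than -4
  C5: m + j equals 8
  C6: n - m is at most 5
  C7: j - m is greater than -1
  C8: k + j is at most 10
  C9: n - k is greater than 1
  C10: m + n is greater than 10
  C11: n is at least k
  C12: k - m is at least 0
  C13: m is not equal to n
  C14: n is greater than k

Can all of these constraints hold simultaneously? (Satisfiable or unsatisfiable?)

Constraints 1, 2, and 6 give n − k ≥ 4, k − m ≥ 2, m − n ≥ -5.
Adding all 3 inequalities: the left sides telescope to 0, and the right sides sum to 4 + 2 + (-5) = 1. So 0 ≥ 1, which is false.

Unsatisfiable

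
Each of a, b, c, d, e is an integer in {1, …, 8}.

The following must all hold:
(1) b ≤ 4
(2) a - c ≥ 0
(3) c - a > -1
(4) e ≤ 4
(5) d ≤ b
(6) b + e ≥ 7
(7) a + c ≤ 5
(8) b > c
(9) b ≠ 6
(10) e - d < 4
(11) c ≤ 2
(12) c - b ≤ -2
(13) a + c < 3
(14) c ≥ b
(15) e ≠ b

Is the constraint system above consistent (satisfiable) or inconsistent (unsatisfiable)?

Unsatisfiable

From constraints 11 and 14: b ≤ c ≤ 2. From constraint 4: e ≤ 4. Hence b + e ≤ 6. But constraint 6 requires b + e ≥ 7, and 7 > 6. Contradiction.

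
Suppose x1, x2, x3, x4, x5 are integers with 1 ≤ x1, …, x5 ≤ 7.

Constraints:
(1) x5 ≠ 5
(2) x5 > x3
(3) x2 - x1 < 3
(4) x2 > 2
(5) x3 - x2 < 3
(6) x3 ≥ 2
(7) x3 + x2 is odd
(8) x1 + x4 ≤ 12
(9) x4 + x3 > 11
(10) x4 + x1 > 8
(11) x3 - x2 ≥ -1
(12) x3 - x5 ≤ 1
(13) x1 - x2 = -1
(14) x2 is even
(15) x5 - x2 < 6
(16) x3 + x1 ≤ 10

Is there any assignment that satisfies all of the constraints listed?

Satisfiable

Setting (x1, x2, x3, x4, x5) = (3, 4, 5, 7, 7) satisfies everything: constraint 3: x2 - x1 = 1; constraint 5: x3 - x2 = 1; constraint 8: x1 + x4 = 10, and the others follow.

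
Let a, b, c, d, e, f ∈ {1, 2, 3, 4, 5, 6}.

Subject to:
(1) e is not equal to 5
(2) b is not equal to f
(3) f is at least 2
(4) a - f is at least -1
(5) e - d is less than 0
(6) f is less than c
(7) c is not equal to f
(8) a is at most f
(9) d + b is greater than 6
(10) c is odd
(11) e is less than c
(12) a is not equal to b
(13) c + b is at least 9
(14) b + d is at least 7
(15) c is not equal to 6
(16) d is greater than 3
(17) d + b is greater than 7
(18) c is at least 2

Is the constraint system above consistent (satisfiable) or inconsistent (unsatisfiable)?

One satisfying assignment is a = 3, b = 4, c = 5, d = 5, e = 3, f = 3.
For the less obvious constraints — constraint 4: a - f = 0; constraint 5: e - d = -2 — and the others hold by inspection.

Satisfiable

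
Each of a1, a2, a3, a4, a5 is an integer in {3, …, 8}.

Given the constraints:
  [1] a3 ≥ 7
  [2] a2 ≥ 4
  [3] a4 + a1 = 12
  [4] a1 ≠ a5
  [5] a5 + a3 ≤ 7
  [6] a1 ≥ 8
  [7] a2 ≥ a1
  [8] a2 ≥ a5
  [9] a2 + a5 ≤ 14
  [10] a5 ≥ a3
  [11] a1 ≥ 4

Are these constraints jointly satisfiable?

From constraints 6 and 7: a2 ≥ a1 ≥ 8. From constraints 1 and 10: a5 ≥ a3 ≥ 7. Hence a2 + a5 ≥ 15. But constraint 9 requires a2 + a5 ≤ 14, and 14 < 15. Contradiction.

Unsatisfiable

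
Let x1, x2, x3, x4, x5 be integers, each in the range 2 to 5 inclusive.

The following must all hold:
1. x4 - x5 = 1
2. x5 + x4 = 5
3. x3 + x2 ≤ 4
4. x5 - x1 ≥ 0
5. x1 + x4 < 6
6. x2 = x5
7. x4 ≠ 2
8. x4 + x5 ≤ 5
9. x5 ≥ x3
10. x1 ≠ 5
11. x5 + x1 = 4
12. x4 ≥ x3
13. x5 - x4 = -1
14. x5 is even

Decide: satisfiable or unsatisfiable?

The assignment x1 = 2, x2 = 2, x3 = 2, x4 = 3, x5 = 2 works:
  constraint 1 holds since x4 - x5 = 1.
  constraint 2 holds since x5 + x4 = 5.
  constraint 3 holds since x3 + x2 = 4.
The rest check out directly.

Satisfiable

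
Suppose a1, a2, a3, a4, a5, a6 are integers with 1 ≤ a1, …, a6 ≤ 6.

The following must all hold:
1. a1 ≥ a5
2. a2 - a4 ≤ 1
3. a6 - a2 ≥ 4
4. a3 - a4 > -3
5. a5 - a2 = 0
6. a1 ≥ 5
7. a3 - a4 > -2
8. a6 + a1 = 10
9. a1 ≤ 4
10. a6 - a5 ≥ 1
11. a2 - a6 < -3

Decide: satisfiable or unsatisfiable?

From constraint 6: a1 ≥ 5. From constraint 9: a1 ≤ 4. But 4 < 5, so no value of a1 works.

Unsatisfiable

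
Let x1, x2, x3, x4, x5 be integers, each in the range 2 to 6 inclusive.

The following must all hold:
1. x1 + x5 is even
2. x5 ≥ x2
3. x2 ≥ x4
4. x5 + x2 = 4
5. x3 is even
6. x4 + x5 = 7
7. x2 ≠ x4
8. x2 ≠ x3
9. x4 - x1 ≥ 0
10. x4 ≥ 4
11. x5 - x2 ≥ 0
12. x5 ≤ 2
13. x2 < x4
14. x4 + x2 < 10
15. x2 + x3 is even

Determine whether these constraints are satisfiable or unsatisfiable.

From constraints 3 and 10: x2 ≥ x4 and x4 ≥ 4, so x2 ≥ 4. From constraints 2 and 12: x2 ≤ x5 and x5 ≤ 2, so x2 ≤ 2. But 2 < 4, so no value of x2 works.

Unsatisfiable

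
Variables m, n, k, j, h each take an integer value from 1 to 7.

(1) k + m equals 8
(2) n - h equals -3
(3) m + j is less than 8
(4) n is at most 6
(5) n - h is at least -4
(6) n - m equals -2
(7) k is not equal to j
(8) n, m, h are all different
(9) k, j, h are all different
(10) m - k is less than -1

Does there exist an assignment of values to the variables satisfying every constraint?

Take m = 3, n = 1, k = 5, j = 3, h = 4. Then constraint 1: k + m = 8; constraint 2: n - h = -3; constraint 3: m + j = 6, and every other listed constraint is also met.

Satisfiable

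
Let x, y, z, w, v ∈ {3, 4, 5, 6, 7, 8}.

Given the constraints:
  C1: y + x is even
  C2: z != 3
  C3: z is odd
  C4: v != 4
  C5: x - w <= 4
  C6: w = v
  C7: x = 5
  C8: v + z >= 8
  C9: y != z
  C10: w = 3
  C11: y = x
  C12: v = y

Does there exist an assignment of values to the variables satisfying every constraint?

Unsatisfiable

Constraint 10 fixes w = 3 and constraint 7 fixes x = 5. Constraints 6, 11, and 12 give w = v = y = x, so w = x. But 3 ≠ 5 — contradiction.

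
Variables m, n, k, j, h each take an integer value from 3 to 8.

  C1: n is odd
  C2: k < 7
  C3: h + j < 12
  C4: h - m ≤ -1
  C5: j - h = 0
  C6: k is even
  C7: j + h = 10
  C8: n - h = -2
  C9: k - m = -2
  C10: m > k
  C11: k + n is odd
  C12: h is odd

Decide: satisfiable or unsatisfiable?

Try m = 6, n = 3, k = 4, j = 5, h = 5.
Check constraint 3: h + j = 10; constraint 4: h - m = -1. The remaining constraints are straightforward to verify.

Satisfiable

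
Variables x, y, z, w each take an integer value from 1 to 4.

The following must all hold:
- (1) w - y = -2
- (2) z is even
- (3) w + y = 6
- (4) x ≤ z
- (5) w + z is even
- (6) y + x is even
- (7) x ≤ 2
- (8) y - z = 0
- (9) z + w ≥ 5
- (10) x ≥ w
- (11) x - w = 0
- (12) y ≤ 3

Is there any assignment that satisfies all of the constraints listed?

From constraints 7 and 10: w ≤ x ≤ 2. From constraint 12: y ≤ 3. Hence w + y ≤ 5. But constraint 3 requires w + y = 6, and 6 > 5. Contradiction.

Unsatisfiable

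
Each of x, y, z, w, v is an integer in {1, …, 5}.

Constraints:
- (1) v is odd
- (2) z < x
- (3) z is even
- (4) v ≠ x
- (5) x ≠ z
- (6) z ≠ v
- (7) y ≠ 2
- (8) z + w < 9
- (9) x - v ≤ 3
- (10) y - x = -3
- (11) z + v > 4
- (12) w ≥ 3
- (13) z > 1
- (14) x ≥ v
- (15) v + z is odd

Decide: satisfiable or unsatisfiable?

Setting (x, y, z, w, v) = (4, 1, 2, 5, 3) satisfies everything: constraint 8: z + w = 7; constraint 9: x - v = 1, and the others follow.

Satisfiable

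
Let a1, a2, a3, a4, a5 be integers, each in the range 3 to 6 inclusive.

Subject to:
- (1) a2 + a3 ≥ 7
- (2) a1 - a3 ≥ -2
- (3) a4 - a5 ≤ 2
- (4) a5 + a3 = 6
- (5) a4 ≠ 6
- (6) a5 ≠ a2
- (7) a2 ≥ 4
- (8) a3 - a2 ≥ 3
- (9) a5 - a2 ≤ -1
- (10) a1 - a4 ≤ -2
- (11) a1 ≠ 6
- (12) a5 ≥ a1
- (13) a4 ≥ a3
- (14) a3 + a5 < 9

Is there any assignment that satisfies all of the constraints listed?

Unsatisfiable

Constraints 2, 3, 8, 9, and 10 give a2 − a5 ≥ 1, a5 − a4 ≥ -2, a4 − a1 ≥ 2, a1 − a3 ≥ -2, a3 − a2 ≥ 3.
Adding all 5 inequalities: the left sides telescope to 0, and the right sides sum to 1 + (-2) + 2 + (-2) + 3 = 2. So 0 ≥ 2, which is false.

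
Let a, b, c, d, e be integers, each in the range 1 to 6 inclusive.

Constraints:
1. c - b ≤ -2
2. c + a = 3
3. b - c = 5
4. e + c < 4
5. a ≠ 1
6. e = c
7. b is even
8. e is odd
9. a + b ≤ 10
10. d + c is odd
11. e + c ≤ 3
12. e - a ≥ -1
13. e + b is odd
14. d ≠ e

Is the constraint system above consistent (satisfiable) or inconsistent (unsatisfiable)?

Setting (a, b, c, d, e) = (2, 6, 1, 4, 1) satisfies everything: constraint 1: c - b = -5; constraint 2: c + a = 3, and the others follow.

Satisfiable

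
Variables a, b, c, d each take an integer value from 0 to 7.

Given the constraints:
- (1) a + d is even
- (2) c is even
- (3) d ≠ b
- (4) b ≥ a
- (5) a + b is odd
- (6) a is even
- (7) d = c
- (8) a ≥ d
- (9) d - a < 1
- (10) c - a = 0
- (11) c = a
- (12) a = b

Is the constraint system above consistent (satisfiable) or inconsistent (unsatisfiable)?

From constraints 7, 11, and 12, d = c = a = b, so d = b. But constraint 3 says d ≠ b. Contradiction.

Unsatisfiable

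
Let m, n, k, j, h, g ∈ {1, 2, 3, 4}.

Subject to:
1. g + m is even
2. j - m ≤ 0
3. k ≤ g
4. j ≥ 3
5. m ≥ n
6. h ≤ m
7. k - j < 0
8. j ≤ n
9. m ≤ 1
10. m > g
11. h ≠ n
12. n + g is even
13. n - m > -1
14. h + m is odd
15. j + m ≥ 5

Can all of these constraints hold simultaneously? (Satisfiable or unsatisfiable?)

From constraints 4 and 8: n ≥ j and j ≥ 3, so n ≥ 3. From constraints 5 and 9: n ≤ m and m ≤ 1, so n ≤ 1. But 1 < 3, so no value of n works.

Unsatisfiable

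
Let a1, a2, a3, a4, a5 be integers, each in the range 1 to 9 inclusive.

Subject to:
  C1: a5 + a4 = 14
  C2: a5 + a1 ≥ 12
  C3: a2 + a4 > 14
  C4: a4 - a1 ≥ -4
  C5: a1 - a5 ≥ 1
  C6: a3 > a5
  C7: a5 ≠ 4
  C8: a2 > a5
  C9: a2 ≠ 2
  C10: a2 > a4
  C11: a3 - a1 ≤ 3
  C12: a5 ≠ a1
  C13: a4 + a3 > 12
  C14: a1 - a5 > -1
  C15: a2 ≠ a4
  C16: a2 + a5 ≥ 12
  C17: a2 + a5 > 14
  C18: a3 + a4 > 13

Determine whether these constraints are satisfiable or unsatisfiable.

The assignment a1 = 8, a2 = 8, a3 = 8, a4 = 7, a5 = 7 works:
  constraint 1 holds since a5 + a4 = 14.
  constraint 2 holds since a5 + a1 = 15.
The rest check out directly.

Satisfiable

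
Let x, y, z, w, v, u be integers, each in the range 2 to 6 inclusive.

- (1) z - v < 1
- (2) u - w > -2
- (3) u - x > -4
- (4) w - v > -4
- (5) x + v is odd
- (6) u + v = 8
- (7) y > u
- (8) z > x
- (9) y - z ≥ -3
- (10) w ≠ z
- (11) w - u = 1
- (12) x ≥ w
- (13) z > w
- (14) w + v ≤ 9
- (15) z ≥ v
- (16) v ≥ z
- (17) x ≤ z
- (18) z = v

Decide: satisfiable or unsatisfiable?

Satisfiable

Setting (x, y, z, w, v, u) = (4, 4, 5, 4, 5, 3) satisfies everything: constraint 1: z - v = 0; constraint 2: u - w = -1, and the others follow.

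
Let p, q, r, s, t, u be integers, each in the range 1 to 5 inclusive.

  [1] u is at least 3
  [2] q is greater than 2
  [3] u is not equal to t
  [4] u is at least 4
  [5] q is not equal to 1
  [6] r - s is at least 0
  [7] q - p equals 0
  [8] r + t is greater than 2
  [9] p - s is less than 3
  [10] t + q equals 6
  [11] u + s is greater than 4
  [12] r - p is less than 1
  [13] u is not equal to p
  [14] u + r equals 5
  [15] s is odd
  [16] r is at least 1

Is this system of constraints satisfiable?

One satisfying assignment is p = 3, q = 3, r = 1, s = 1, t = 3, u = 4.
For the less obvious constraints — constraint 6: r - s = 0; constraint 7: q - p = 0 — and the others hold by inspection.

Satisfiable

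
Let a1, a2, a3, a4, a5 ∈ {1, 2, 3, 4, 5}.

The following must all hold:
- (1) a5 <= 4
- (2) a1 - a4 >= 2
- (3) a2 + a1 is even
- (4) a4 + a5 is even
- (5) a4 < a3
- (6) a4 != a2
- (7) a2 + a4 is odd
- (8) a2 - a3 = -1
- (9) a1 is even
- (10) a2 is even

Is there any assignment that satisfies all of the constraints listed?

Satisfiable

The assignment a1 = 4, a2 = 2, a3 = 3, a4 = 1, a5 = 1 works:
  constraint 2 holds since a1 - a4 = 3.
  constraint 3 holds since a2 + a1 = 6 is even.
  constraint 8 holds since a2 - a3 = -1.
The rest check out directly.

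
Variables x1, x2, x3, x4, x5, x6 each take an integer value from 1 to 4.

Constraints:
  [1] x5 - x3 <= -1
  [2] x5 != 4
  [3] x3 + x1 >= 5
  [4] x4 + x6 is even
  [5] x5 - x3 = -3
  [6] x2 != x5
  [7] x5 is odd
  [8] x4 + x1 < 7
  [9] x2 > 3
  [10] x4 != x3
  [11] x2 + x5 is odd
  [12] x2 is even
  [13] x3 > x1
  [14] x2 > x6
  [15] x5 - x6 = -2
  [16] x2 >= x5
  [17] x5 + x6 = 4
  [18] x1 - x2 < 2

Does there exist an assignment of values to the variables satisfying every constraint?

Satisfiable

Take x1 = 3, x2 = 4, x3 = 4, x4 = 3, x5 = 1, x6 = 3. Then constraint 1: x5 - x3 = -3; constraint 3: x3 + x1 = 7; constraint 5: x5 - x3 = -3, and every other listed constraint is also met.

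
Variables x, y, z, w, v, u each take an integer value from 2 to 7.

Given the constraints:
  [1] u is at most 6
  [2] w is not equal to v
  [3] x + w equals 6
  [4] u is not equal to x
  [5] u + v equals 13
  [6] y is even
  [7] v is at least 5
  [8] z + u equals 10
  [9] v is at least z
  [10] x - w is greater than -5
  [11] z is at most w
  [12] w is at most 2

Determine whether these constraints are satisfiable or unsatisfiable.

Unsatisfiable

From constraints 11 and 12: z ≤ w ≤ 2. From constraint 1: u ≤ 6. Hence z + u ≤ 8. But constraint 8 requires z + u = 10, and 10 > 8. Contradiction.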